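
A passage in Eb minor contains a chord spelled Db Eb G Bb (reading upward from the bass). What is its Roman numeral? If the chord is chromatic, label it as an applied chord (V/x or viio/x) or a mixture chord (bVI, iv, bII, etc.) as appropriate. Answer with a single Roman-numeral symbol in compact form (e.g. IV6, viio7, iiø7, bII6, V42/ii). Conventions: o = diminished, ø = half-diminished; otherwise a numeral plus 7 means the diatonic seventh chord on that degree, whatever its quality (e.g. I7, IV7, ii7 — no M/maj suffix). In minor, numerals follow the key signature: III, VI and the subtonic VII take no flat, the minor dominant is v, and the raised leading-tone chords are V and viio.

V42/iv

Stacked in thirds the chord is Eb-G-Bb-Db: a dominant seventh chord on Eb.
Eb is not a diatonic chord root with this quality in Eb minor, but it lies a perfect fifth above Ab (iv), so the chord functions as an applied dominant of iv.
With Db in the bass the chord is in third inversion, so the figured bass is 42.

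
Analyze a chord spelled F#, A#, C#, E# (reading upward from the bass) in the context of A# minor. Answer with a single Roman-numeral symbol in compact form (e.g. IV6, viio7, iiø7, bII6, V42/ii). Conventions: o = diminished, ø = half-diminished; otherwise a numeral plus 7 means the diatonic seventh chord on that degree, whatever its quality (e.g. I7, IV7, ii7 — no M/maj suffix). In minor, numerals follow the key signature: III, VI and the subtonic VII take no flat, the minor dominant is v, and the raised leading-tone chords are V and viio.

The pitches F#-A#-C#-E# form a major seventh chord rooted on F#.
F# is scale degree 6 in A# minor, and a major seventh chord on that degree is written VI7.

VI7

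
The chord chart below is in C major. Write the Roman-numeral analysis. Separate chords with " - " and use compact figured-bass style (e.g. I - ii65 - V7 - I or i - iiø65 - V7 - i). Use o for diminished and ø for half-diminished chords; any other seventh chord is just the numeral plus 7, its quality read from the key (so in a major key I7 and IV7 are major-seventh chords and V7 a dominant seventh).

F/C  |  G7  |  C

IV64 - V7 - I

F/C: major triad on F = scale degree 4 → IV64.
G7: dominant seventh chord on G = scale degree 5 → V7.
C: major triad on C = scale degree 1 → I.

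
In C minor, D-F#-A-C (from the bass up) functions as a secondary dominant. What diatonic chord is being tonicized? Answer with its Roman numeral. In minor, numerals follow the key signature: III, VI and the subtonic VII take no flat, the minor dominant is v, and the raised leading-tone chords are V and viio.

V

The chord is a dominant seventh chord on D.
A dominant resolves down a perfect fifth: D → G. In C minor, G is scale degree 5, i.e. V.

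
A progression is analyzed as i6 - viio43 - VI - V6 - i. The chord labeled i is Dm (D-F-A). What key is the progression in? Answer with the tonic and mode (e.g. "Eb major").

D minor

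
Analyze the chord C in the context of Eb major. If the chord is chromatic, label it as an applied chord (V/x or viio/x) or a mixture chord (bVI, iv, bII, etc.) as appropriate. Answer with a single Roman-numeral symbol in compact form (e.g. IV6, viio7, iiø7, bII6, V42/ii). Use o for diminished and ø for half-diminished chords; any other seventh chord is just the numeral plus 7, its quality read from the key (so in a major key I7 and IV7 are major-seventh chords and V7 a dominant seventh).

The pitches C-E-G form a major triad rooted on C.
C is not a diatonic chord root with this quality in Eb major, but it lies a perfect fifth above F (ii), so the chord functions as an applied dominant of ii.

V/ii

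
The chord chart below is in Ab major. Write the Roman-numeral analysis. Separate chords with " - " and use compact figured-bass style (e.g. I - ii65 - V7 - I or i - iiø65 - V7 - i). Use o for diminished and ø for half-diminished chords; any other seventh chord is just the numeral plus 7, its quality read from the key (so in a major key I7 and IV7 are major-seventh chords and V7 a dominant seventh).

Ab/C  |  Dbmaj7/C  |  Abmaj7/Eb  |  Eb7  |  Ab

I6 - IV42 - I43 - V7 - I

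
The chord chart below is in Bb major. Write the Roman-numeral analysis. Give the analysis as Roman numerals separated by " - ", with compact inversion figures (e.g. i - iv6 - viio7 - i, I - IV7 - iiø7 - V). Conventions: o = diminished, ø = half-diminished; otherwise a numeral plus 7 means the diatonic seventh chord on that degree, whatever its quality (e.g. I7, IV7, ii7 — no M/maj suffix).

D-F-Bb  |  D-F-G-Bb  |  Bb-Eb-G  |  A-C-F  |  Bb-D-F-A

D-F-Bb: root Bb is the tonic; major triad there is I6.
D-F-G-Bb: root G is the submediant; minor seventh chord there is vi43.
Bb-Eb-G: root Eb is the subdominant; major triad there is IV64.
A-C-F: root F is the dominant; major triad there is V6.
Bb-D-F-A has root Bb, degree 1 in Bb major, so I7.

I6 - vi43 - IV64 - V6 - I7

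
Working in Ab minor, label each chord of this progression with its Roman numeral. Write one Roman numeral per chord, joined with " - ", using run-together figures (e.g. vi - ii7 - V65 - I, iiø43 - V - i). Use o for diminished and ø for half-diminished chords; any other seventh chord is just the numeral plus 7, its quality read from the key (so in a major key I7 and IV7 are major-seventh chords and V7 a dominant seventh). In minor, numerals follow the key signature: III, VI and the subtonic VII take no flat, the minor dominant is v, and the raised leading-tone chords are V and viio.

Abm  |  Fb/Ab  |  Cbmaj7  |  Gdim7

Abm has root Ab, degree 1 in Ab minor, so i.
Fb/Ab: root Fb is the submediant; major triad there is VI6.
Cbmaj7 has root Cb, degree 3 in Ab minor, so III7.
Gdim7: root G is the leading tone; fully diminished seventh chord there is viio7.

i - VI6 - III7 - viio7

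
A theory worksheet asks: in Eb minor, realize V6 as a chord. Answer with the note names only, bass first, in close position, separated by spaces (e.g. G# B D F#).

In Eb minor, the fifth degree is Bb. The dominant is major (leading tone raised), so V is a major triad.
Stacking thirds from Bb gives Bb-D-F.
With the 6 figure the chord is in first inversion; from the bass D upward in close position it reads D-F-Bb.

D F Bb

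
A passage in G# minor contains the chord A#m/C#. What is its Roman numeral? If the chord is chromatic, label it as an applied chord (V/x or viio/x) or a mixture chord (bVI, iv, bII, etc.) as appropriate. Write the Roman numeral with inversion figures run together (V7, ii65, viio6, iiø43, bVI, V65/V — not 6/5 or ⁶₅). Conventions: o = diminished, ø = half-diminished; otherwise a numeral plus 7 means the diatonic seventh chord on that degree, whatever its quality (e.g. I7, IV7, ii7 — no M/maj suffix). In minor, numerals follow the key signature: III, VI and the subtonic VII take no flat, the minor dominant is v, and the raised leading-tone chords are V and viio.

ii6

The pitches A#-C#-E# form a minor triad rooted on A#.
A# is the second degree of G# minor. This is the minor supertonic, borrowed from the parallel major (the Dorian ii).
With C# in the bass the chord is in first inversion, so the figured bass is 6.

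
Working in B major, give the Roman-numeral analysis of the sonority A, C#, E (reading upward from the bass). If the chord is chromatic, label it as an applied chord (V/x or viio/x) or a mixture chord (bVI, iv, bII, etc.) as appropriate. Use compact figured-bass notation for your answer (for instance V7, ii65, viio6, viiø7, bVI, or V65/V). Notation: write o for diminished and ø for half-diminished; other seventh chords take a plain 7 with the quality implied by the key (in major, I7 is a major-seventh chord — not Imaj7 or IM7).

bVII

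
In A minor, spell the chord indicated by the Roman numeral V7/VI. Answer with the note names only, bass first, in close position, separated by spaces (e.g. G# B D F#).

C E G Bb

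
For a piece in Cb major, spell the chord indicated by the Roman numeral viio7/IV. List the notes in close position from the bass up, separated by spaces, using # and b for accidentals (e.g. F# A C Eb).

The slash marks an applied leading-tone chord: viio of IV. In Cb major, IV is Fb, so the leading tone to it is Eb, a half step below.
Building a fully diminished seventh chord on Eb gives Eb-Gb-Bbb-Dbb.

Eb Gb Bbb Dbb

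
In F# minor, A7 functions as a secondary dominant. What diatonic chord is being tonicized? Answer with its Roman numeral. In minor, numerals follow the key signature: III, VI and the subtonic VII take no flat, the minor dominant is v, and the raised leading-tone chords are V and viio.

VI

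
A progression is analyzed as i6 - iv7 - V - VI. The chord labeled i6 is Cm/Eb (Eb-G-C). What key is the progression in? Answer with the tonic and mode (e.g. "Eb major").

C minor

The chord Cm/Eb is a minor triad rooted on C; its label is i6.
If C is scale degree 1 and the mode makes that degree carry a minor triad, the tonic is C and the mode is minor.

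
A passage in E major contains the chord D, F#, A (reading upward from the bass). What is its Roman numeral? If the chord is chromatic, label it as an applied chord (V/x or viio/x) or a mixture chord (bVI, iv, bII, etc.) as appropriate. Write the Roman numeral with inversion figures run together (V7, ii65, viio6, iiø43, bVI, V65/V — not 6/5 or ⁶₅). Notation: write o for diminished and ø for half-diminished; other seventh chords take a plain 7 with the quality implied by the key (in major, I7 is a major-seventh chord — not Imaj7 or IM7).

The pitches D-F#-A form a major triad rooted on D.
D is the lowered seventh degree of E major (diatonic 7 would be D#). This is a major triad on the lowered seventh degree (the subtonic), borrowed from the parallel minor.

bVII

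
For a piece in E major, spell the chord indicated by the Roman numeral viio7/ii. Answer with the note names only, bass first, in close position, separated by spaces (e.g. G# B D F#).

The slash marks an applied leading-tone chord: viio of ii. In E major, ii is F#, so the leading tone to it is E#, a half step below.
Building a fully diminished seventh chord on E# gives E#-G#-B-D.

E# G# B D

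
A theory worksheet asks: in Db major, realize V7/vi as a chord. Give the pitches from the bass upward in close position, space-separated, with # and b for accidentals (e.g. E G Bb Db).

V7/vi is a secondary dominant — the dominant seventh of vi. vi in Db major is Bb, so the applied chord's root is F, a perfect fifth above.
Building a dominant seventh chord on F gives F-A-C-Eb.

F A C Eb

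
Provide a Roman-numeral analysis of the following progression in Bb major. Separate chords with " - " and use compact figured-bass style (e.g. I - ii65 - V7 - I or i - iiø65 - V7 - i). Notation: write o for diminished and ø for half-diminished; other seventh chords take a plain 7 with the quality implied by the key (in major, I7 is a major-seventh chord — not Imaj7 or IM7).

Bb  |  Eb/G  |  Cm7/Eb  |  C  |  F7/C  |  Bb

Bb: root Bb is the tonic; major triad there is I.
Eb/G has root Eb, degree 4 in Bb major, so IV6.
Cm7/Eb: minor seventh chord on C = scale degree 2 → ii65.
C: chromatic; C is V of V, so V/V.
F7/C has root F, degree 5 in Bb major, so V43.
Bb has root Bb, degree 1 in Bb major, so I.

I - IV6 - ii65 - V/V - V43 - I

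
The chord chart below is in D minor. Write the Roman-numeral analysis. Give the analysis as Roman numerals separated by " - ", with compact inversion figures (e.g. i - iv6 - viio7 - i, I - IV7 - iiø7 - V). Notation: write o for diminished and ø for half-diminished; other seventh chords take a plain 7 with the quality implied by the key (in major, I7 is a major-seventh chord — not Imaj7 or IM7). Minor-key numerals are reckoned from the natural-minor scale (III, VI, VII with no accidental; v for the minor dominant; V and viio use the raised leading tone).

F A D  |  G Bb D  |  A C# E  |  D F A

i6 - iv - V - i

F-A-D: root D is the tonic; minor triad there is i6.
G-Bb-D: minor triad on G = scale degree 4 → iv.
A-C#-E: major triad on A = scale degree 5 → V.
D-F-A has root D, degree 1 in D minor, so i.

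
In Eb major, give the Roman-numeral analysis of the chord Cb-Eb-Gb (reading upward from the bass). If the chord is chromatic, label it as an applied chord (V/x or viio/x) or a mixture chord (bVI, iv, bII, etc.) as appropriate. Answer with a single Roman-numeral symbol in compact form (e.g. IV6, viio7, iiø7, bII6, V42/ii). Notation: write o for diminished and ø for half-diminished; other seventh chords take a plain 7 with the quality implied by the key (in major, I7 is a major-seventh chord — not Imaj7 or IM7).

Stacked in thirds the chord is Cb-Eb-Gb: a major triad on Cb.
Cb is the lowered sixth degree of Eb major (diatonic 6 would be C). This is a major triad on the lowered sixth degree, borrowed from the parallel minor.

bVI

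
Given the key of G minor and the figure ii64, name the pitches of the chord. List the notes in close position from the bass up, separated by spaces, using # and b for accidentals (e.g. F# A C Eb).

E A C

Scale degree 2 in G minor is A; here the chord built on it is altered to a minor triad. ii64 is the minor supertonic, borrowed from the parallel major (the Dorian ii).
So the chord is A-C-E.
With the 64 figure the chord is in second inversion; from the bass E upward in close position it reads E-A-C.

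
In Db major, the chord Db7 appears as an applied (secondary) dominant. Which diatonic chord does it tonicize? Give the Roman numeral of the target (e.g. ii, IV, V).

The chord is a dominant seventh chord on Db.
A dominant resolves down a perfect fifth: Db → Gb. In Db major, Gb is scale degree 4, i.e. IV.

IV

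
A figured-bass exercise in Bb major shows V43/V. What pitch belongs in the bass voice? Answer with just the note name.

G

The applied chord V43/V is rooted on C: C-E-G-Bb.
The figure 43 means second inversion — the fifth is in the bass.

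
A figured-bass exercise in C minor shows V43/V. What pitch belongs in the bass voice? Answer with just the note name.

The applied chord V43/V is rooted on D: D-F#-A-C.
The figure 43 means second inversion — the fifth is in the bass.

A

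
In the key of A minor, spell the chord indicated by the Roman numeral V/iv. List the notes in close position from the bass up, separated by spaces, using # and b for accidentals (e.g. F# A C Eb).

The slash means an applied dominant: we want the dominant of iv. In A minor, iv is D minor, and its dominant is built on A.
Building a major triad on A gives A-C#-E.

A C# E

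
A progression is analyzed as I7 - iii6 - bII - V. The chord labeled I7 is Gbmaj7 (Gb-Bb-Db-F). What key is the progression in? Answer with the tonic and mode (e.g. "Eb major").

I7 is given as Gb-Bb-Db-F — a major seventh chord with root Gb.
If Gb is scale degree 1 and the mode makes that degree carry a major seventh chord, the tonic is Gb and the mode is major.

Gb major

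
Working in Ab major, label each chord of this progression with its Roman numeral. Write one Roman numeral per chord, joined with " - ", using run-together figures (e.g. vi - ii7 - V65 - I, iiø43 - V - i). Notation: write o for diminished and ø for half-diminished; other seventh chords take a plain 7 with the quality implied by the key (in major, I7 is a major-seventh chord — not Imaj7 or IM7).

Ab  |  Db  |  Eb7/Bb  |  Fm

I - IV - V43 - vi

Ab: major triad on Ab = scale degree 1 → I.
Db has root Db, degree 4 in Ab major, so IV.
Eb7/Bb has root Eb, degree 5 in Ab major, so V43.
Fm: minor triad on F = scale degree 6 → vi.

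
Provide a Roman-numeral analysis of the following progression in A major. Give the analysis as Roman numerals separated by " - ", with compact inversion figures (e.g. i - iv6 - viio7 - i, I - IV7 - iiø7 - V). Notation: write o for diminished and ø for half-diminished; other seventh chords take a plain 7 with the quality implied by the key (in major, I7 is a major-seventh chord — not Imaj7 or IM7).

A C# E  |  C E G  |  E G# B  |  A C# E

I - bIII - V - I

A-C#-E: root A is the tonic; major triad there is I.
C-E-G: C with this quality isn't in the key; it's bIII, borrowed from the parallel minor.
E-G#-B: major triad on E = scale degree 5 → V.
A-C#-E: root A is the tonic; major triad there is I.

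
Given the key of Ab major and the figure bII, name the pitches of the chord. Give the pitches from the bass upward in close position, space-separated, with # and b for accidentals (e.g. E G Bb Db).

Bbb Db Fb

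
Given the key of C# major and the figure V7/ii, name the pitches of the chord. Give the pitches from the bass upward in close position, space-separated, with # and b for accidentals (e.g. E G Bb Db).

A# C## E# G#

V7/ii is a secondary dominant — the dominant seventh of ii. ii in C# major is D#, so the applied chord's root is A#, a perfect fifth above.
Building a dominant seventh chord on A# gives A#-C##-E#-G#.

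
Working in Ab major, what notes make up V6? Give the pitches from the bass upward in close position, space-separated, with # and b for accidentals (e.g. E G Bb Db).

The numeral's case and figure indicate a major triad. In Ab major its root, scale degree 5, is Eb.
That chord is spelled Eb-G-Bb.
With the 6 figure the chord is in first inversion; from the bass G upward in close position it reads G-Bb-Eb.

G Bb Eb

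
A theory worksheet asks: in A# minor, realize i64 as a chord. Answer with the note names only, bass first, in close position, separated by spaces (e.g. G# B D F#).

The numeral's case and figure indicate a minor triad. In A# minor its root, the tonic, is A#.
That chord is spelled A#-C#-E#.
With the 64 figure the chord is in second inversion; from the bass E# upward in close position it reads E#-A#-C#.

E# A# C#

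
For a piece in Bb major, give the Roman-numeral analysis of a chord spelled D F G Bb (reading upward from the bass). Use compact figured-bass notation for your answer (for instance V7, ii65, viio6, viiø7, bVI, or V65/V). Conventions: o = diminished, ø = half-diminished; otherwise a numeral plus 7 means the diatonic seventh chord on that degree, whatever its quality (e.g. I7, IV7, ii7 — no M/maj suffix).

Stacked in thirds the chord is G-Bb-D-F: a minor seventh chord on G.
In Bb major, G is the submediant; the diatonic minor seventh chord there is vi7.
With D in the bass the chord is in second inversion, so the figured bass is 43.

vi43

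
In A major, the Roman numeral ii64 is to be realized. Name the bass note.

F#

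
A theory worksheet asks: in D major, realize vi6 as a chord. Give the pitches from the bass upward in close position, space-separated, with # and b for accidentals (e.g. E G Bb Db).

The numeral's case and figure indicate a minor triad. In D major its root, scale degree 6, is B.
Stacking thirds from B gives B-D-F#.
The figured bass 6 indicates first inversion, placing the third (D) in the bass: D-F#-B.

D F# B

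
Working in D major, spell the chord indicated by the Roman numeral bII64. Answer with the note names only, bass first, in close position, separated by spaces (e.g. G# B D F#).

Bb Eb G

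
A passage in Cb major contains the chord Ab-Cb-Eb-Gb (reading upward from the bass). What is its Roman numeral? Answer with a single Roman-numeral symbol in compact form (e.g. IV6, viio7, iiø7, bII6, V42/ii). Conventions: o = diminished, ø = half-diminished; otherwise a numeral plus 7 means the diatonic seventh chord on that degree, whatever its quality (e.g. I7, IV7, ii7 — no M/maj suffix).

vi7

Stacked in thirds the chord is Ab-Cb-Eb-Gb: a minor seventh chord on Ab.
In Cb major, Ab is the submediant; the diatonic minor seventh chord there is vi7.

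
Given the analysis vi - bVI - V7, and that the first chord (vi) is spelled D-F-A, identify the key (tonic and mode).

F major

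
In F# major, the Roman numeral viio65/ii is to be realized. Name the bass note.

The applied chord viio65/ii is rooted on F##: F##-A#-C#-E.
The figure 65 means first inversion — the third is in the bass.

A#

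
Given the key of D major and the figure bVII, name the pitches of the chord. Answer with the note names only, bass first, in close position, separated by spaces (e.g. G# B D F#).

Scale degree 7 in D major is C#; lowering it a half step gives C. bVII is a major triad on the lowered seventh degree (the subtonic), borrowed from the parallel minor.
So the chord is C-E-G, a major triad.

C E G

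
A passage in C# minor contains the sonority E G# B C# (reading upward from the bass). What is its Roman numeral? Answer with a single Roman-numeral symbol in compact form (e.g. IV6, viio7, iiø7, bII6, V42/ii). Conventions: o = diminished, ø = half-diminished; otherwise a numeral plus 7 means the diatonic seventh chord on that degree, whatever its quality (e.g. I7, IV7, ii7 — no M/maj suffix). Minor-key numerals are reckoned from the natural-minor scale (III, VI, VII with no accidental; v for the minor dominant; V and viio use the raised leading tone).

i65

Stacked in thirds the chord is C#-E-G#-B: a minor seventh chord on C#.
In C# minor, C# is the tonic; the diatonic minor seventh chord there is i7.
With E in the bass the chord is in first inversion, so the figured bass is 65.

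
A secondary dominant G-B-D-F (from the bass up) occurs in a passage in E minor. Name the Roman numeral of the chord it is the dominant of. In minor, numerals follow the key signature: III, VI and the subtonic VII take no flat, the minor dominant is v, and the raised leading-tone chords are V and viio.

The chord is a dominant seventh chord on G.
A dominant resolves down a perfect fifth: G → C. In E minor, C is scale degree 6, i.e. VI.

VI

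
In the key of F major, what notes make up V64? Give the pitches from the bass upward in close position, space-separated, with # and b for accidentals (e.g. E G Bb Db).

G C E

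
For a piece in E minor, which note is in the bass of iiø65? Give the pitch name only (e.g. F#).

iiø in E minor has root F#; the chord is F#-A-C-E.
The figure 65 means first inversion — the third is in the bass.

A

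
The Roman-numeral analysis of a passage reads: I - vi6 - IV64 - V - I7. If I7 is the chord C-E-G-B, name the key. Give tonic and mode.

C major

The chord Cmaj7 is a major seventh chord rooted on C; its label is I7.
If C is scale degree 1 and the mode makes that degree carry a major seventh chord, the tonic is C and the mode is major.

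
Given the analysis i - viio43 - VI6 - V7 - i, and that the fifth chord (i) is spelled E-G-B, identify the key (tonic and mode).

E minor

The anchor chord is a minor triad on E, labeled i.
If E is scale degree 1 and the mode makes that degree carry a minor triad, the tonic is E and the mode is minor.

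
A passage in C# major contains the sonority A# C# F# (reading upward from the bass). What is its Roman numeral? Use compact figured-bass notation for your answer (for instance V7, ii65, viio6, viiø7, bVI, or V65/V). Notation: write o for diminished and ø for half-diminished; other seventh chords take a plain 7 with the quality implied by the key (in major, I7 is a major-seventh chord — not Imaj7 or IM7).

IV6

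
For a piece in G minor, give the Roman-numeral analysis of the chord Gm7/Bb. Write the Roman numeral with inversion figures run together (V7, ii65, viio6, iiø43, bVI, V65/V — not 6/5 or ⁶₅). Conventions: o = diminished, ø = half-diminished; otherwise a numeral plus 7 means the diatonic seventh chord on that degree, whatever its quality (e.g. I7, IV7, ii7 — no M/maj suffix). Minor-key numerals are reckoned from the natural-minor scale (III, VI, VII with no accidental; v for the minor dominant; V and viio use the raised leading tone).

Stacked in thirds the chord is G-Bb-D-F: a minor seventh chord on G.
In G minor, G is the tonic; the diatonic minor seventh chord there is i7.
With Bb in the bass the chord is in first inversion, so the figured bass is 65.

i65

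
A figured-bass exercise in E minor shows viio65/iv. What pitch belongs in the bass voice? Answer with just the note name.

The applied chord viio65/iv is rooted on G#: G#-B-D-F.
The figure 65 means first inversion — the third is in the bass.

B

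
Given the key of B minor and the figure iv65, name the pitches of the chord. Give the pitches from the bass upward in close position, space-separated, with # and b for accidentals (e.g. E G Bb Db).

In B minor, the fourth degree is E, and the diatonic chord built there is a minor seventh chord.
That chord is spelled E-G-B-D.
With the 65 figure the chord is in first inversion; from the bass G upward in close position it reads G-B-D-E.

G B D E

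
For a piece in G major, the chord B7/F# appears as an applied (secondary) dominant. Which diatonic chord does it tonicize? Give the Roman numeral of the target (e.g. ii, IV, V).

The chord is a dominant seventh chord on B.
A dominant resolves down a perfect fifth: B → E. In G major, E is scale degree 6, i.e. vi.

vi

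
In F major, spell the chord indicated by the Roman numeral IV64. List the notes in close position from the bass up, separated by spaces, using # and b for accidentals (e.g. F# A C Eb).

F Bb D

The numeral's case and figure indicate a major triad. In F major its root, the subdominant, is Bb.
Stacking thirds from Bb gives Bb-D-F.
With the 64 figure the chord is in second inversion; from the bass F upward in close position it reads F-Bb-D.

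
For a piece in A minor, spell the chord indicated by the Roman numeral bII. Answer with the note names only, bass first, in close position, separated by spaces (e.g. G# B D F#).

Bb D F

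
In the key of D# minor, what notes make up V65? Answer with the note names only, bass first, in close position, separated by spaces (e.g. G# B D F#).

In D# minor, the fifth degree is A#. The dominant is major (leading tone raised), so V is a dominant seventh chord.
Stacking thirds from A# gives A#-C##-E#-G#.
The figured bass 65 indicates first inversion, placing the third (C##) in the bass: C##-E#-G#-A#.

C## E# G# A#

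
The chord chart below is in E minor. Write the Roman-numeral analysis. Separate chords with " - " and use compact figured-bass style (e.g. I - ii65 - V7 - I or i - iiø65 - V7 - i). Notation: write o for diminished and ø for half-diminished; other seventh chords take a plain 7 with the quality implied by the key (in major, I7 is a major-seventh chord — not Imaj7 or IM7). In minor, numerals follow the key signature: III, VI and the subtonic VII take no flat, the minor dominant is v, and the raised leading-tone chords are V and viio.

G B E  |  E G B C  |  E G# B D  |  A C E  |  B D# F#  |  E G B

G-B-E: root E is the tonic; minor triad there is i6.
E-G-B-C: root C is the submediant; major seventh chord there is VI65.
E-G#-B-D: a dominant seventh chord on E, the applied dominant of iv → V7/iv.
A-C-E: root A is the subdominant; minor triad there is iv.
B-D#-F#: root B is the dominant; major triad there is V.
E-G-B: minor triad on E = scale degree 1 → i.

i6 - VI65 - V7/iv - iv - V - i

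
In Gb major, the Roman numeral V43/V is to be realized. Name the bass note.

Eb

The applied chord V43/V is rooted on Ab: Ab-C-Eb-Gb.
The figure 43 means second inversion — the fifth is in the bass.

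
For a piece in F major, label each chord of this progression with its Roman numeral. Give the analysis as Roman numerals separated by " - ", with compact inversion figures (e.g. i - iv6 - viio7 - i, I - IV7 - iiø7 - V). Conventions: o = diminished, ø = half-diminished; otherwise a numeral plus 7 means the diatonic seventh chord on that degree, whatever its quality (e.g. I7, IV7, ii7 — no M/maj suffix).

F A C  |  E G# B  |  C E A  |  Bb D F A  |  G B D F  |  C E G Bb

F-A-C: root F is the tonic; major triad there is I.
E-G#-B is the secondary dominant of iii (major triad on E): V/iii.
C-E-A: minor triad on A = scale degree 3 → iii6.
Bb-D-F-A: root Bb is the subdominant; major seventh chord there is IV7.
G-B-D-F is the secondary dominant of V (dominant seventh chord on G): V7/V.
C-E-G-Bb: dominant seventh chord on C = scale degree 5 → V7.

I - V/iii - iii6 - IV7 - V7/V - V7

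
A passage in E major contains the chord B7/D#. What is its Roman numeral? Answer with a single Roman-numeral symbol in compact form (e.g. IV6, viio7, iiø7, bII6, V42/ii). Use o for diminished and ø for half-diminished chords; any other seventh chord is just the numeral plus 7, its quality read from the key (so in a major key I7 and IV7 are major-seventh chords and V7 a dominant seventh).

Stacked in thirds the chord is B-D#-F#-A: a dominant seventh chord on B.
B is scale degree 5 in E major, and a dominant seventh chord on that degree is written V7.
With D# in the bass the chord is in first inversion, so the figured bass is 65.

V65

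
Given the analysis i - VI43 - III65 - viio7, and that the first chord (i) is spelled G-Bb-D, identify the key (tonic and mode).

G minor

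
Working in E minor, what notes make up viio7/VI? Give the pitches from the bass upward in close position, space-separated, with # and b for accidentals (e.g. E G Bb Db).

viio7/VI is a secondary leading-tone chord. The target VI is C in E minor; the applied chord is rooted a semitone below, on B.
Building a fully diminished seventh chord on B gives B-D-F-Ab.

B D F Ab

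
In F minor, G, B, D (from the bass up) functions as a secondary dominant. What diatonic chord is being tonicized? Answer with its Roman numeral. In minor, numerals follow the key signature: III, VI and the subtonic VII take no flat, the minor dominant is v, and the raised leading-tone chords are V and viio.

V

The chord is a major triad on G.
A dominant resolves down a perfect fifth: G → C. In F minor, C is scale degree 5, i.e. V.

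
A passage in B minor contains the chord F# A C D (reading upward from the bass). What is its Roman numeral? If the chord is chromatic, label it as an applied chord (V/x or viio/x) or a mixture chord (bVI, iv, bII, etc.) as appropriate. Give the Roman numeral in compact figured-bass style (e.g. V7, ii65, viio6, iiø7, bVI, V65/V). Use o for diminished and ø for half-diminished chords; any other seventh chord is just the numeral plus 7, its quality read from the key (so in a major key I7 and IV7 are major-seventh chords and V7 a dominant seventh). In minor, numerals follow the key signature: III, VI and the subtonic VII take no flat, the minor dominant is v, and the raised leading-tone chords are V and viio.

V65/VI

Stacked in thirds the chord is D-F#-A-C: a dominant seventh chord on D.
D is not a diatonic chord root with this quality in B minor, but it lies a perfect fifth above G (VI), so the chord functions as an applied dominant of VI.
With F# in the bass the chord is in first inversion, so the figured bass is 65.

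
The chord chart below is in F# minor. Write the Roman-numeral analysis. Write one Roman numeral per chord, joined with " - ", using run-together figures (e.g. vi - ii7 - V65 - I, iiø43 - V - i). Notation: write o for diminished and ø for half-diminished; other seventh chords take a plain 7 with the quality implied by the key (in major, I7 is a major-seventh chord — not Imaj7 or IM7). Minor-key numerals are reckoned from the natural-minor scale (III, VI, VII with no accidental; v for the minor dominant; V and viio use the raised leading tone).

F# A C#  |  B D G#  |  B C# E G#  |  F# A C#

i - iio6 - v42 - i

F#-A-C#: root F# is the tonic; minor triad there is i.
B-D-G#: root G# is the supertonic; diminished triad there is iio6.
B-C#-E-G# has root C#, degree 5 in F# minor, so v42.
F#-A-C#: minor triad on F# = scale degree 1 → i.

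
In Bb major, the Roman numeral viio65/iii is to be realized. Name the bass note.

E

The applied chord viio65/iii is rooted on C#: C#-E-G-Bb.
The figure 65 means first inversion — the third is in the bass.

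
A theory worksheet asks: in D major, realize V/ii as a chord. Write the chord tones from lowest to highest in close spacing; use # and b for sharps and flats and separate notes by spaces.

B D# F#

V/ii is a secondary dominant — the dominant triad of ii. ii in D major is E, so the applied chord's root is B, a perfect fifth above.
Building a major triad on B gives B-D#-F#.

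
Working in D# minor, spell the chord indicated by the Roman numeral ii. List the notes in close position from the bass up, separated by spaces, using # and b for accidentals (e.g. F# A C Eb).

E# G# B#

Scale degree 2 in D# minor is E#; here the chord built on it is altered to a minor triad. ii is the minor supertonic, borrowed from the parallel major (the Dorian ii).
So the chord is E#-G#-B#.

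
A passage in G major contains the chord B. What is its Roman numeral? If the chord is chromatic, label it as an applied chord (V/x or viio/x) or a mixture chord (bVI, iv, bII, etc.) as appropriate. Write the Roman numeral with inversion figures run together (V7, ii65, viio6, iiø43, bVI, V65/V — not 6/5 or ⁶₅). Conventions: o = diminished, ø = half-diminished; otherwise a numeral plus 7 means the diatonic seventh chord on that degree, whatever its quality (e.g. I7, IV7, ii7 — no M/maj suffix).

V/vi

The pitches B-D#-F# form a major triad rooted on B.
B is not a diatonic chord root with this quality in G major, but it lies a perfect fifth above E (vi), so the chord functions as an applied dominant of vi.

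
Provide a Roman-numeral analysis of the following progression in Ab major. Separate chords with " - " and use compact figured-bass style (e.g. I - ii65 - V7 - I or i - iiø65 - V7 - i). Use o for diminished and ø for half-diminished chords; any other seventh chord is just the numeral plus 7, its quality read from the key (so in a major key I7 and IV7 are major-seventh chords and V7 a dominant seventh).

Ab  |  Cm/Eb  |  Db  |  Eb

I - iii6 - IV - V

Ab: major triad on Ab = scale degree 1 → I.
Cm/Eb: root C is the mediant; minor triad there is iii6.
Db: root Db is the subdominant; major triad there is IV.
Eb: major triad on Eb = scale degree 5 → V.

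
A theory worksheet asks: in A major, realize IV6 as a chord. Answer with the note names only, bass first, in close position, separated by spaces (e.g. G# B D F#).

In A major, the fourth degree is D, and the diatonic chord built there is a major triad.
Stacking thirds from D gives D-F#-A.
With the 6 figure the chord is in first inversion; from the bass F# upward in close position it reads F#-A-D.

F# A D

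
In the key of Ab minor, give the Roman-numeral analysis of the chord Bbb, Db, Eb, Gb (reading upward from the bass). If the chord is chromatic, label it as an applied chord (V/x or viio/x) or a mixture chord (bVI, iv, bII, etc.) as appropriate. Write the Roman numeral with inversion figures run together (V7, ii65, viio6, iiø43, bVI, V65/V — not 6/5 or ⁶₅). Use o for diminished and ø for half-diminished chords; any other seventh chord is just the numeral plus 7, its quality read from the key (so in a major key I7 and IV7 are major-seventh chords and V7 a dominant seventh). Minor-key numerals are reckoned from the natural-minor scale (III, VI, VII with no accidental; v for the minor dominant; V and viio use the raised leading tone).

viiø43/VI

Stacked in thirds the chord is Eb-Gb-Bbb-Db: a half-diminished seventh chord on Eb.
Eb sits a half step below Fb (VI in Ab minor); a diminished chord there is the applied leading-tone chord of VI.
With Bbb in the bass the chord is in second inversion, so the figured bass is 43.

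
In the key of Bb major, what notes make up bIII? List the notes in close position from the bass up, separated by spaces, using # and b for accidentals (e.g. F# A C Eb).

Scale degree 3 in Bb major is D; lowering it a half step gives Db. bIII is a major triad on the lowered third degree, borrowed from the parallel minor.
So the chord is Db-F-Ab, a major triad.

Db F Ab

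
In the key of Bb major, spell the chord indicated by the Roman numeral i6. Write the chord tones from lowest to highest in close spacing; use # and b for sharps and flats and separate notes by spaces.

Db F Bb

Scale degree 1 in Bb major is Bb; here the chord built on it is altered to a minor triad. i6 is the minor tonic, borrowed from the parallel minor.
So the chord is Bb-Db-F.
With the 6 figure the chord is in first inversion; from the bass Db upward in close position it reads Db-F-Bb.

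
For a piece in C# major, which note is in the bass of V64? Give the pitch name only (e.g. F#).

V in C# major has root G#; the chord is G#-B#-D#.
The figure 64 means second inversion — the fifth is in the bass.

D#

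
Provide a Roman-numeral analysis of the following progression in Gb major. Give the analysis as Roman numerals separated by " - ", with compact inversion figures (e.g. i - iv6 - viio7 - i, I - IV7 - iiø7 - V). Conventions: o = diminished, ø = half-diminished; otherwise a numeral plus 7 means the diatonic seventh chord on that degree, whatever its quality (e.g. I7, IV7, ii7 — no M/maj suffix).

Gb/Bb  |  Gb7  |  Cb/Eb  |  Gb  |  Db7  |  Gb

Gb/Bb: major triad on Gb = scale degree 1 → I6.
Gb7 is the secondary dominant of IV (dominant seventh chord on Gb): V7/IV.
Cb/Eb: major triad on Cb = scale degree 4 → IV6.
Gb has root Gb, degree 1 in Gb major, so I.
Db7: dominant seventh chord on Db = scale degree 5 → V7.
Gb: major triad on Gb = scale degree 1 → I.

I6 - V7/IV - IV6 - I - V7 - I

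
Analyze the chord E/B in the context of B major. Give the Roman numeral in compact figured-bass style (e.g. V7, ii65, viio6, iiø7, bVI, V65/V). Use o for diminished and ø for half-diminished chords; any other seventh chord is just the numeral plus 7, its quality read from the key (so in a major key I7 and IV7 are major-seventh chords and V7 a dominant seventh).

The pitches E-G#-B form a major triad rooted on E.
E is scale degree 4 in B major, and a major triad on that degree is written IV.
With B in the bass the chord is in second inversion, so the figured bass is 64.

IV64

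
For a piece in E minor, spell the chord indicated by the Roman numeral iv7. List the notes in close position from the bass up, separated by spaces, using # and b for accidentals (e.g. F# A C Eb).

A C E G

In E minor, the fourth degree is A, and the diatonic chord built there is a minor seventh chord.
That chord is spelled A-C-E-G.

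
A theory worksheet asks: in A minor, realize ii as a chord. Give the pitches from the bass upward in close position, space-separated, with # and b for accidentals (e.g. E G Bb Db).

B D F#

Scale degree 2 in A minor is B; here the chord built on it is altered to a minor triad. ii is the minor supertonic, borrowed from the parallel major (the Dorian ii).
So the chord is B-D-F#.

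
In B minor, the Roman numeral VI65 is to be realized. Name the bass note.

B

VI in B minor has root G; the chord is G-B-D-F#.
The figure 65 means first inversion — the third is in the bass.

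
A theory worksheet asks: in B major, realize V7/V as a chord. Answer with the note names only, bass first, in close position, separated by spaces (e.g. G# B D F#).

The slash means an applied dominant: we want the dominant of V. In B major, V is F# major, and its dominant is built on C#.
Building a dominant seventh chord on C# gives C#-E#-G#-B.

C# E# G# B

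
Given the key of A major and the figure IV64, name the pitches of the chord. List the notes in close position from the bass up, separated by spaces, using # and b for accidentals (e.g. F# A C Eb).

A D F#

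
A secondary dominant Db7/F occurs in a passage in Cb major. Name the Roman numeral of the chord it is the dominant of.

The chord is a dominant seventh chord on Db.
A dominant resolves down a perfect fifth: Db → Gb. In Cb major, Gb is scale degree 5, i.e. V.

V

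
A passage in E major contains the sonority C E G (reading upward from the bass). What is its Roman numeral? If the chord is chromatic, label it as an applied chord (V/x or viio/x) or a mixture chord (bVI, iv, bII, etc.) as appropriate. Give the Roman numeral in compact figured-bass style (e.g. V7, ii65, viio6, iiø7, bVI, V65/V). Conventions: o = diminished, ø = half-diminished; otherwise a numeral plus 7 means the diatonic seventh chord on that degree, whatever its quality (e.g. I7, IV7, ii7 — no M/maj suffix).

The pitches C-E-G form a major triad rooted on C.
C is the lowered sixth degree of E major (diatonic 6 would be C#). This is a major triad on the lowered sixth degree, borrowed from the parallel minor.

bVI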